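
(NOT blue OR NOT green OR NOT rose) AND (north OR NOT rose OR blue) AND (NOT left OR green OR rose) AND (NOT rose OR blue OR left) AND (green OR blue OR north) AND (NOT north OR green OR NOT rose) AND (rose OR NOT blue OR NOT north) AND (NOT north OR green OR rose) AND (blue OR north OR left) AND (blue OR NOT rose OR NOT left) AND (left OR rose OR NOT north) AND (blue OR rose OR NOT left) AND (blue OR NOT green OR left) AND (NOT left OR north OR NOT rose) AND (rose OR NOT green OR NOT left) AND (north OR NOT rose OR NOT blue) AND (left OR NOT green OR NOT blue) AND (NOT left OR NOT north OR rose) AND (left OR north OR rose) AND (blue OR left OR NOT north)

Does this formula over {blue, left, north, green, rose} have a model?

Try blue = false.
Try north = true.
From the singleton clause (left), left = true.
From the singleton clause (NOT rose), rose = false.
That conflicts with the unit clause (rose).
That branch fails; take north = false instead.
From the singleton clause (NOT rose), rose = false.
From the singleton clause (green), green = true.
From the singleton clause (left), left = true.
That conflicts with the unit clause (NOT left).
Either choice for north ends in contradiction.
That branch fails; take blue = true instead.
Try green = false.
Try left = false.
Try north = false.
From the singleton clause (NOT rose), rose = false.
That conflicts with the unit clause (rose).
That branch fails; take north = true instead.
From the singleton clause (NOT rose), rose = false.
That conflicts with the unit clause (rose).
Either choice for north ends in contradiction.
That branch fails; take left = true instead.
From the singleton clause (rose), rose = true.
From the singleton clause (NOT north), north = false.
That conflicts with the unit clause (north).
Either choice for left ends in contradiction.
That branch fails; take green = true instead.
From the singleton clause (NOT rose), rose = false.
From the singleton clause (NOT north), north = false.
From the singleton clause (NOT left), left = false.
That conflicts with the unit clause (left).
Either choice for green ends in contradiction.
Either choice for blue ends in contradiction.
No assignment satisfies every clause.

No, unsatisfiable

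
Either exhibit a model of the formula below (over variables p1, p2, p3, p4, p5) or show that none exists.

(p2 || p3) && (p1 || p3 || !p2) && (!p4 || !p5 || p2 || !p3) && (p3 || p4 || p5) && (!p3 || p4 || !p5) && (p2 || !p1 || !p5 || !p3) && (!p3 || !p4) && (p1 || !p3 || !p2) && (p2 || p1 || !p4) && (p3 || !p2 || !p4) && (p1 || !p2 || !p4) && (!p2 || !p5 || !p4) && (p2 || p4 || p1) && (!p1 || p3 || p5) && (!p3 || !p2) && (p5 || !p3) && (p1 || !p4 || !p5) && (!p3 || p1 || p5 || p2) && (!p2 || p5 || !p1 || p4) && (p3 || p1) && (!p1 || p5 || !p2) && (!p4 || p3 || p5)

Case p2 = true:
From the singleton clause (!p3), p3 = false.
From the singleton clause (p1), p1 = true.
From the singleton clause (!p4), p4 = false.
From the singleton clause (p5), p5 = true.
This assignment satisfies each clause.

p1=true; p2=true; p3=false; p4=false; p5=true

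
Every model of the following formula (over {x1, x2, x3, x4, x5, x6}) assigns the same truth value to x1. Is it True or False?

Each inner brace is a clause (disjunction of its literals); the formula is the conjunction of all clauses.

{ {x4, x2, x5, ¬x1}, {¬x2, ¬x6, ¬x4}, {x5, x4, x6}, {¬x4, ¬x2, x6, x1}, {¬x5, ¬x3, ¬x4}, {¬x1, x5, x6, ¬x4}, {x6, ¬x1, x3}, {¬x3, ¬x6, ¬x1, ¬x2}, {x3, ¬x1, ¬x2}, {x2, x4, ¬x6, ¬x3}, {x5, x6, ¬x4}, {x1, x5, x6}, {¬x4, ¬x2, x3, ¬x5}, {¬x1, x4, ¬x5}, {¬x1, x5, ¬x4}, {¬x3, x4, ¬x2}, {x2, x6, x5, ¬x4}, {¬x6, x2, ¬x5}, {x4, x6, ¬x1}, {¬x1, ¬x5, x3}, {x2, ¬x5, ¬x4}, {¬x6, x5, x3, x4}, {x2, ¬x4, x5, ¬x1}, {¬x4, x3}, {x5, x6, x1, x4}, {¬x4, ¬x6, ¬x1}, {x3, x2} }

False

Suppose x1 = True.
Case x6 = True:
Unit clause (¬x4) forces x4 = False.
Unit clause (¬x5) forces x5 = False.
Unit clause (x2) forces x2 = True.
Unit clause (¬x3) forces x3 = False.
That conflicts with the unit clause (x3).
Backtrack on x6: now try x6 = False.
Unit clause (x3) forces x3 = True.
Unit clause (x4) forces x4 = True.
Unit clause (¬x5) forces x5 = False.
That conflicts with the unit clause (x5).
Either choice for x6 ends in contradiction.
So every satisfying assignment has x1 = False.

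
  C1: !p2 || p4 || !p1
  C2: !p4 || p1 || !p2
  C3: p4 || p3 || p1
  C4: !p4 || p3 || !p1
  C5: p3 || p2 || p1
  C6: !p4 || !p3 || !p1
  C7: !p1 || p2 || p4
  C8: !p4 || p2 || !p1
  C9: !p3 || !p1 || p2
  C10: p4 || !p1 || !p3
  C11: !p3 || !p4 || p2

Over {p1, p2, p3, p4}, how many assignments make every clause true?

2

There are 2^4 = 16 truth assignments over (p1, p2, p3, p4).
Check each against the 11 clauses (columns in the order p1, p2, p3, p4):
  F F F F  ✗ fails (p4 || p3 || p1)
  F F F T  ✗ fails (p3 || p2 || p1)
  F F T F  ✓ satisfies all
  F F T T  ✗ fails (!p3 || !p4 || p2)
  F T F F  ✗ fails (p4 || p3 || p1)
  F T F T  ✗ fails (!p4 || p1 || !p2)
  F T T F  ✓ satisfies all
  F T T T  ✗ fails (!p4 || p1 || !p2)
  T F F F  ✗ fails (!p1 || p2 || p4)
  T F F T  ✗ fails (!p4 || p3 || !p1)
  T F T F  ✗ fails (!p1 || p2 || p4)
  T F T T  ✗ fails (!p4 || !p3 || !p1)
  T T F F  ✗ fails (!p2 || p4 || !p1)
  T T F T  ✗ fails (!p4 || p3 || !p1)
  T T T F  ✗ fails (!p2 || p4 || !p1)
  T T T T  ✗ fails (!p4 || !p3 || !p1)
2 of the 16 rows are models.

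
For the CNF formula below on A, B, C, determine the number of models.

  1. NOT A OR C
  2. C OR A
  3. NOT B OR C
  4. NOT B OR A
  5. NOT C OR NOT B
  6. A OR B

1

There are 2^3 = 8 truth assignments over (A, B, C).
Split on A. With A = true, the clauses containing A are satisfied and NOT A drops from the rest; 1 of the 2^2 = 4 assignments to the other variables satisfy what remains.
With A = false, by the same count on the reduced clause set, 0 assignments work.
Total: 1 + 0 = 1.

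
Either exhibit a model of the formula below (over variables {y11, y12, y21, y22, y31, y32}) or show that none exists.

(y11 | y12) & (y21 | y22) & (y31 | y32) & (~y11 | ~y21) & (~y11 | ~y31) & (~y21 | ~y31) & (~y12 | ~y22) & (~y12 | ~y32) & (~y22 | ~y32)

UNSATISFIABLE

Branch on y11: set y11 = 1.
From the singleton clause (~y21), y21 = 0.
From the singleton clause (y22), y22 = 1.
From the singleton clause (~y31), y31 = 0.
From the singleton clause (y32), y32 = 1.
Now (~y32) is unsatisfied and unit — conflict.
Backtrack on y11: now try y11 = 0.
From the singleton clause (y12), y12 = 1.
From the singleton clause (~y22), y22 = 0.
From the singleton clause (y21), y21 = 1.
From the singleton clause (~y31), y31 = 0.
From the singleton clause (y32), y32 = 1.
Now (~y32) is unsatisfied and unit — conflict.
Either choice for y11 ends in contradiction.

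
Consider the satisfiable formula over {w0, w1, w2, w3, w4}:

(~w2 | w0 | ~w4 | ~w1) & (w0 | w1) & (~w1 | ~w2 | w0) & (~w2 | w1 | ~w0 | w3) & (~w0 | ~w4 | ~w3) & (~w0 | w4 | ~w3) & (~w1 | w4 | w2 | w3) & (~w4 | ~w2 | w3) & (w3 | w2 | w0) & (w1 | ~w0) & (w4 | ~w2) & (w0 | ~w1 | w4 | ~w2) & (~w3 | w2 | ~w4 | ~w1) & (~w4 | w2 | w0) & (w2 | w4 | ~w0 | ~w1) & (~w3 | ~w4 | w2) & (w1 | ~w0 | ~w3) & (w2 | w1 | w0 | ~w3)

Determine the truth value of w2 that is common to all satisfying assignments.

Suppose w2 = 1.
From the singleton clause (w4), w4 = 1.
From the singleton clause (w3), w3 = 1.
From the singleton clause (~w0), w0 = 0.
From the singleton clause (~w1), w1 = 0.
That conflicts with the unit clause (w1).
So every satisfying assignment has w2 = False.

False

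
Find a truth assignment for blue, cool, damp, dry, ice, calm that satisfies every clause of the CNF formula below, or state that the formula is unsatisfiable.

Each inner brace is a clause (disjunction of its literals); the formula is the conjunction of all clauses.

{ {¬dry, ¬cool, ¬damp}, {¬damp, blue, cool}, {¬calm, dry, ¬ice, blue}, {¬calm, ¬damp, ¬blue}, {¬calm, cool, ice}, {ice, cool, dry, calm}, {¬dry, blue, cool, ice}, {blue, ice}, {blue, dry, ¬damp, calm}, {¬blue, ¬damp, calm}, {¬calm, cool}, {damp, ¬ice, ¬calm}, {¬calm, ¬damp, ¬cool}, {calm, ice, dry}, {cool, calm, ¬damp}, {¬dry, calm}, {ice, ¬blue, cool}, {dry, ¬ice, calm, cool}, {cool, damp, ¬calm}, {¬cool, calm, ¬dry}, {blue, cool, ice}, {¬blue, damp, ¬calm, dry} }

blue: True; cool: True; damp: False; dry: True; ice: False; calm: True

Branch on blue: set blue = True.
Branch on calm: set calm = True.
Unit clause (¬damp) forces damp = False.
Unit clause (cool) forces cool = True.
Unit clause (¬ice) forces ice = False.
Unit clause (dry) forces dry = True.
Every clause now holds.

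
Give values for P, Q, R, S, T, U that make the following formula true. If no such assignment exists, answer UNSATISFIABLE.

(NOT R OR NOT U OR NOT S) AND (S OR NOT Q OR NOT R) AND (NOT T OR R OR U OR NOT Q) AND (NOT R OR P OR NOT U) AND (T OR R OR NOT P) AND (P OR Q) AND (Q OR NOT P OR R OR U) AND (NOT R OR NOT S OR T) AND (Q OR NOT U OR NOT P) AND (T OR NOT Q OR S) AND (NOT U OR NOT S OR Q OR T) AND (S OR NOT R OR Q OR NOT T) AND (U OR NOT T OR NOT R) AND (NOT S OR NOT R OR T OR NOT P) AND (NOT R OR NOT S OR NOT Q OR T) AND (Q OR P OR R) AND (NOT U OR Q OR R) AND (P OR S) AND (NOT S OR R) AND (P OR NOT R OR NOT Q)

P=true; Q=false; R=true; S=false; T=false; U=false

Suppose P = true.
Suppose T = false.
The clause (R) is unit, so R = true.
The clause (NOT S) is unit, so S = false.
The clause (NOT Q) is unit, so Q = false.
The clause (NOT U) is unit, so U = false.
All clauses are satisfied.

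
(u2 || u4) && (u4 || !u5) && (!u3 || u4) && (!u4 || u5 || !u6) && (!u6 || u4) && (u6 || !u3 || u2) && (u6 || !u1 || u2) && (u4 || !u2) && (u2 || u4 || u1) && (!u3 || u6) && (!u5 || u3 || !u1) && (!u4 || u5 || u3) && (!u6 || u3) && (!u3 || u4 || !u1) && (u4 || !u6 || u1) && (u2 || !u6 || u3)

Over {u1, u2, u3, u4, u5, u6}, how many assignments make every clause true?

6

There are 2^6 = 64 truth assignments over (u1, u2, u3, u4, u5, u6).
Split on u1. With u1 = true, the clauses containing u1 are satisfied and !u1 drops from the rest; 2 of the 2^5 = 32 assignments to the other variables satisfy what remains.
With u1 = false, by the same count on the reduced clause set, 4 assignments work.
(One model: u1=F, u2=F, u3=F, u4=T, u5=T, u6=F.)
Total: 2 + 4 = 6.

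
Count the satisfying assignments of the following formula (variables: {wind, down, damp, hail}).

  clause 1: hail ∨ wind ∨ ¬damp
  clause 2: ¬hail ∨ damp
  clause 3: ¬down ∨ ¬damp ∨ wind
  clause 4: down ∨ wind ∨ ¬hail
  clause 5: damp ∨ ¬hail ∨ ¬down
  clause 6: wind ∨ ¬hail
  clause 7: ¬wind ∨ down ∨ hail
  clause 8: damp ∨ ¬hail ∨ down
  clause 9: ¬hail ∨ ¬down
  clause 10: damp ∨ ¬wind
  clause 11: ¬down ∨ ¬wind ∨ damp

4

There are 2^4 = 16 truth assignments over (wind, down, damp, hail).
Check each against the 11 clauses (columns in the order wind, down, damp, hail):
  F F F F  ✓ satisfies all
  F F F T  ✗ fails (¬hail ∨ damp)
  F F T F  ✗ fails (hail ∨ wind ∨ ¬damp)
  F F T T  ✗ fails (down ∨ wind ∨ ¬hail)
  F T F F  ✓ satisfies all
  F T F T  ✗ fails (¬hail ∨ damp)
  F T T F  ✗ fails (hail ∨ wind ∨ ¬damp)
  F T T T  ✗ fails (¬down ∨ ¬damp ∨ wind)
  T F F F  ✗ fails (¬wind ∨ down ∨ hail)
  T F F T  ✗ fails (¬hail ∨ damp)
  T F T F  ✗ fails (¬wind ∨ down ∨ hail)
  T F T T  ✓ satisfies all
  T T F F  ✗ fails (damp ∨ ¬wind)
  T T F T  ✗ fails (¬hail ∨ damp)
  T T T F  ✓ satisfies all
  T T T T  ✗ fails (¬hail ∨ ¬down)
4 of the 16 rows are models.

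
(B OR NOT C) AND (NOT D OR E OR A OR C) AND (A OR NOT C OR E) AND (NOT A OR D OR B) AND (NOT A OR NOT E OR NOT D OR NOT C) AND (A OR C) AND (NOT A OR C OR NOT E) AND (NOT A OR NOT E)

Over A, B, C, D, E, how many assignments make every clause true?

There are 2^5 = 32 truth assignments over (A, B, C, D, E).
Split on C. With C = true, the clauses containing C are satisfied and NOT C drops from the rest; 4 of the 2^4 = 16 assignments to the other variables satisfy what remains.
With C = false, by the same count on the reduced clause set, 3 assignments work.
(One model: A=F, B=T, C=T, D=F, E=T.)
Total: 4 + 3 = 7.

7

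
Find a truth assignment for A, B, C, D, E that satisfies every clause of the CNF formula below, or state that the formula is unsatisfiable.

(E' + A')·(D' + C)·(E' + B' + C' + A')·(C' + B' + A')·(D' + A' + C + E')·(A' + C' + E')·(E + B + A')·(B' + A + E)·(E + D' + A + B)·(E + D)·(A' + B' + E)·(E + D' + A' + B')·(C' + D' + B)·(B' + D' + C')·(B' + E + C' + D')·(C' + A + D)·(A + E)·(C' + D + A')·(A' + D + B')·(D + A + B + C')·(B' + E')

Branch on E: set E = 1.
(A') alone gives A = 0.
(B') alone gives B = 0.
Branch on D: set D = 0.
(C') alone gives C = 0.
This assignment satisfies each clause.

A: 0, B: 0, C: 0, D: 0, E: 1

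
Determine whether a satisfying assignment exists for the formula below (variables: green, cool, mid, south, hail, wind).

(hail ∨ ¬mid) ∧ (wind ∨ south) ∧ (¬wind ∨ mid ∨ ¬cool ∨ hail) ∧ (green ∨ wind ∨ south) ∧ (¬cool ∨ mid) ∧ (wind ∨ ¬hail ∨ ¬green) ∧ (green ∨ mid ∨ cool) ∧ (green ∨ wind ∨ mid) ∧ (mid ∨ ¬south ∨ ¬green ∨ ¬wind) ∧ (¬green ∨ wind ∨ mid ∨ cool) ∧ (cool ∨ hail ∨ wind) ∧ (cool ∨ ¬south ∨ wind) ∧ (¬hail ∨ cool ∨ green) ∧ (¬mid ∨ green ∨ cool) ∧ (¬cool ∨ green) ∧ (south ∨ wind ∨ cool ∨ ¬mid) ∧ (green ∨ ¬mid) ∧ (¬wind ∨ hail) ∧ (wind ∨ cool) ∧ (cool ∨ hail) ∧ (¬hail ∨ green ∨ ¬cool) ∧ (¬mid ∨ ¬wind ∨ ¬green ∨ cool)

Branch on hail: set hail = True.
Branch on wind: set wind = True.
Branch on cool: set cool = True.
Unit clause (mid) forces mid = True.
Unit clause (green) forces green = True.
No clause remains; south is free.
A satisfying assignment: green=True, cool=True, mid=True, south=False, hail=True, wind=True.

Yes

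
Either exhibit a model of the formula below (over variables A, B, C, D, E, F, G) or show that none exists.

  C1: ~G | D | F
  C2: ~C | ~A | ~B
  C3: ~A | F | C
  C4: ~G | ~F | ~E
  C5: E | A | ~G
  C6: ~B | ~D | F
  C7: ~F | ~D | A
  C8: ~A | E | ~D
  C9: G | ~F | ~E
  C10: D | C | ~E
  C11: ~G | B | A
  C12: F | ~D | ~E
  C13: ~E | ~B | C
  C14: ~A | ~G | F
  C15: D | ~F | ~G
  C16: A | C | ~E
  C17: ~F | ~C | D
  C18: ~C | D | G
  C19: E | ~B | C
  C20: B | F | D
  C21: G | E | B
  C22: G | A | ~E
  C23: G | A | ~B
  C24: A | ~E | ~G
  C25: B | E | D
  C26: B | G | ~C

UNSATISFIABLE

Suppose G = 0.
Suppose F = 0.
Suppose A = 0.
The clause (~E) is unit, so E = 0.
The clause (B) is unit, so B = 1.
Now (~B) is unsatisfied and unit — conflict.
Undo A and try A = 1.
The clause (C) is unit, so C = 1.
The clause (~B) is unit, so B = 0.
Now (B) is unsatisfied and unit — conflict.
Neither A = 1 nor A = 0 works.
Undo F and try F = 1.
The clause (~E) is unit, so E = 0.
The clause (B) is unit, so B = 1.
The clause (C) is unit, so C = 1.
The clause (~A) is unit, so A = 0.
Now (A) is unsatisfied and unit — conflict.
Neither F = 1 nor F = 0 works.
Undo G and try G = 1.
Suppose D = 1.
Suppose F = 0.
The clause (~B) is unit, so B = 0.
The clause (A) is unit, so A = 1.
Now (~A) is unsatisfied and unit — conflict.
Undo F and try F = 1.
The clause (~E) is unit, so E = 0.
The clause (A) is unit, so A = 1.
Now (~A) is unsatisfied and unit — conflict.
Neither F = 1 nor F = 0 works.
Undo D and try D = 0.
The clause (F) is unit, so F = 1.
Now (~F) is unsatisfied and unit — conflict.
Neither D = 1 nor D = 0 works.
Neither G = 1 nor G = 0 works.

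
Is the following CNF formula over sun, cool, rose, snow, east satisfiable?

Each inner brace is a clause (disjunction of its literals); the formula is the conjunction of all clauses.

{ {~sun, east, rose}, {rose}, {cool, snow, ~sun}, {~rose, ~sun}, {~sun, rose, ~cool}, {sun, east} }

Unit clause (rose) forces rose = 1.
Unit clause (~sun) forces sun = 0.
Unit clause (east) forces east = 1.
All clauses hold; cool, snow can take either value.
A satisfying assignment: sun: 0, cool: 0, rose: 1, snow: 1, east: 1.

Satisfiable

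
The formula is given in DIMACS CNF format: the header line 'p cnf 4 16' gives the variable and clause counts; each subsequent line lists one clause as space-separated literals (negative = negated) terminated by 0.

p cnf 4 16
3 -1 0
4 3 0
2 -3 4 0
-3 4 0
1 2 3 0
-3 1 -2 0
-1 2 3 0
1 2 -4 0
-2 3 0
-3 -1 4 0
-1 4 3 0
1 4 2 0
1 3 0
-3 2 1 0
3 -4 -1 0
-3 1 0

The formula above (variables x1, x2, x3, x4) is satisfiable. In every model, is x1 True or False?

True

Suppose x1 = False.
The clause (x3) is unit, so x3 = True.
Now (¬x3) is unsatisfied and unit — conflict.
So every satisfying assignment has x1 = True.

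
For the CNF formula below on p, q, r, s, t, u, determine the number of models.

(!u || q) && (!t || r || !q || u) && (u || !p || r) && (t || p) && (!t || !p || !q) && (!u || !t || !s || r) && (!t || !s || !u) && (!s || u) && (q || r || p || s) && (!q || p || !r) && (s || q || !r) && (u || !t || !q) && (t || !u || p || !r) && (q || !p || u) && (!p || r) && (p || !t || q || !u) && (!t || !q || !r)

There are 2^6 = 64 truth assignments over (p, q, r, s, t, u).
Split on r. With r = true, the clauses containing r are satisfied and !r drops from the rest; 3 of the 2^5 = 32 assignments to the other variables satisfy what remains.
With r = false, by the same count on the reduced clause set, 1 assignment works.
(One model: p=F, q=T, r=F, s=F, t=T, u=T.)
Total: 3 + 1 = 4.

4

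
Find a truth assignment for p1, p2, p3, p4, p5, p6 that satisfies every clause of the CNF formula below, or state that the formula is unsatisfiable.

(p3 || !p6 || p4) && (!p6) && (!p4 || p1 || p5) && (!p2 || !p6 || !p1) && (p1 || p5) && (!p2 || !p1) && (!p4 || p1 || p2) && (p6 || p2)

p1 ↦ false, p2 ↦ true, p3 ↦ false, p4 ↦ false, p5 ↦ true, p6 ↦ false

Unit clause (!p6) forces p6 = false.
Unit clause (p2) forces p2 = true.
Unit clause (!p1) forces p1 = false.
Unit clause (p5) forces p5 = true.
Every clause is now satisfied; p3, p4 are unconstrained.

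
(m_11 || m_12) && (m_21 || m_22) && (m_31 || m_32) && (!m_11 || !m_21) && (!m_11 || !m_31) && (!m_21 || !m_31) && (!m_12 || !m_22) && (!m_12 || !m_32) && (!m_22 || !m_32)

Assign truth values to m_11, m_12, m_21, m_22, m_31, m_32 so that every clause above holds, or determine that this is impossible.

UNSATISFIABLE

Suppose m_11 = true.
(!m_21) alone gives m_21 = false.
(m_22) alone gives m_22 = true.
(!m_31) alone gives m_31 = false.
(m_32) alone gives m_32 = true.
But (!m_32) is also a unit clause — contradiction.
Undo m_11 and try m_11 = false.
(m_12) alone gives m_12 = true.
(!m_22) alone gives m_22 = false.
(m_21) alone gives m_21 = true.
(!m_31) alone gives m_31 = false.
(m_32) alone gives m_32 = true.
But (!m_32) is also a unit clause — contradiction.
Either choice for m_11 ends in contradiction.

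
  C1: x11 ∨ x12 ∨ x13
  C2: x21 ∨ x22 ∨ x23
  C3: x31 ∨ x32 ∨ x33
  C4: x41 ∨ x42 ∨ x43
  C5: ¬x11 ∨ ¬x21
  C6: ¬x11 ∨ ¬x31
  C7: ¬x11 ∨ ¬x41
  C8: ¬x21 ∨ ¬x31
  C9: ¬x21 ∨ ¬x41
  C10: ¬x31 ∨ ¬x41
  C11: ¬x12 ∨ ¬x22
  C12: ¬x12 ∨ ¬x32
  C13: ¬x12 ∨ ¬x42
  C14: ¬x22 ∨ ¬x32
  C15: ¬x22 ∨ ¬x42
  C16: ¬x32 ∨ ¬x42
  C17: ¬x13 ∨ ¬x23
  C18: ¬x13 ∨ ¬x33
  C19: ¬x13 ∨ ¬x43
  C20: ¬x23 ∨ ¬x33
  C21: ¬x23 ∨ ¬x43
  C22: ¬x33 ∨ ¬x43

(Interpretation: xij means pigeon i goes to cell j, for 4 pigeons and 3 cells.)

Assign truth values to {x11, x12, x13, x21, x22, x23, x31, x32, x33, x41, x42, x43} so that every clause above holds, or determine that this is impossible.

Case x11 = False:
Case x12 = True:
(¬x22) alone gives x22 = False.
(¬x32) alone gives x32 = False.
(¬x42) alone gives x42 = False.
Case x21 = True:
(¬x31) alone gives x31 = False.
(x33) alone gives x33 = True.
(¬x41) alone gives x41 = False.
(x43) alone gives x43 = True.
That conflicts with the unit clause (¬x43).
So x21 must be the other value — set x21 = False.
(x23) alone gives x23 = True.
(¬x13) alone gives x13 = False.
(¬x33) alone gives x33 = False.
(x31) alone gives x31 = True.
(¬x41) alone gives x41 = False.
(x43) alone gives x43 = True.
That conflicts with the unit clause (¬x43).
Either choice for x21 ends in contradiction.
So x12 must be the other value — set x12 = False.
(x13) alone gives x13 = True.
(¬x23) alone gives x23 = False.
(¬x33) alone gives x33 = False.
(¬x43) alone gives x43 = False.
Case x21 = True:
(¬x31) alone gives x31 = False.
(x32) alone gives x32 = True.
(¬x41) alone gives x41 = False.
(x42) alone gives x42 = True.
That conflicts with the unit clause (¬x42).
So x21 must be the other value — set x21 = False.
(x22) alone gives x22 = True.
(¬x32) alone gives x32 = False.
(x31) alone gives x31 = True.
(¬x41) alone gives x41 = False.
(x42) alone gives x42 = True.
That conflicts with the unit clause (¬x42).
Either choice for x21 ends in contradiction.
Either choice for x12 ends in contradiction.
So x11 must be the other value — set x11 = True.
(¬x21) alone gives x21 = False.
(¬x31) alone gives x31 = False.
(¬x41) alone gives x41 = False.
Case x22 = True:
(¬x12) alone gives x12 = False.
(¬x32) alone gives x32 = False.
(x33) alone gives x33 = True.
(¬x42) alone gives x42 = False.
(x43) alone gives x43 = True.
That conflicts with the unit clause (¬x43).
So x22 must be the other value — set x22 = False.
(x23) alone gives x23 = True.
(¬x13) alone gives x13 = False.
(¬x33) alone gives x33 = False.
(x32) alone gives x32 = True.
(¬x12) alone gives x12 = False.
(¬x42) alone gives x42 = False.
(x43) alone gives x43 = True.
That conflicts with the unit clause (¬x43).
Either choice for x22 ends in contradiction.
Either choice for x11 ends in contradiction.

UNSATISFIABLE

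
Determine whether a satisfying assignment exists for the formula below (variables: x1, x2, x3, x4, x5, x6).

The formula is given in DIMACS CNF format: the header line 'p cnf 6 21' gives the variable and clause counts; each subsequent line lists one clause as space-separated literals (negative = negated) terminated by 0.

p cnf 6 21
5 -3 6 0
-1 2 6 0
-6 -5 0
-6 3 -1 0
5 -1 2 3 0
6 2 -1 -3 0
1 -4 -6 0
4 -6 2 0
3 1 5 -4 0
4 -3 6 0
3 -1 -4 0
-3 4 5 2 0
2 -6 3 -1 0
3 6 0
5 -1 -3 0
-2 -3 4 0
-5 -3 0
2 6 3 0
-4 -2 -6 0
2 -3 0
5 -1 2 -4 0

Yes, satisfiable

Case x6 = True:
From the singleton clause (¬x5), x5 = False.
Case x3 = False:
From the singleton clause (¬x1), x1 = False.
From the singleton clause (¬x4), x4 = False.
From the singleton clause (x2), x2 = True.
Every clause now holds.
A satisfying assignment: x1 ↦ False; x2 ↦ True; x3 ↦ False; x4 ↦ False; x5 ↦ False; x6 ↦ True.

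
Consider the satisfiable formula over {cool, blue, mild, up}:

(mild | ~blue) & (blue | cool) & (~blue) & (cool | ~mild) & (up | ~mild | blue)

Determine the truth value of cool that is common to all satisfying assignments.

True

Suppose cool = 0.
From the singleton clause (blue), blue = 1.
That conflicts with the unit clause (~blue).
So every satisfying assignment has cool = True.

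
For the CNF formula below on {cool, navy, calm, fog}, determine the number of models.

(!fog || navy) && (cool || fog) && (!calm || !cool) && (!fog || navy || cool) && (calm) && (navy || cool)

There are 2^4 = 16 truth assignments over (cool, navy, calm, fog).
Check each against the 6 clauses (columns in the order cool, navy, calm, fog):
  F F F F  ✗ fails (cool || fog)
  F F F T  ✗ fails (!fog || navy)
  F F T F  ✗ fails (cool || fog)
  F F T T  ✗ fails (!fog || navy)
  F T F F  ✗ fails (cool || fog)
  F T F T  ✗ fails (calm)
  F T T F  ✗ fails (cool || fog)
  F T T T  ✓ satisfies all
  T F F F  ✗ fails (calm)
  T F F T  ✗ fails (!fog || navy)
  T F T F  ✗ fails (!calm || !cool)
  T F T T  ✗ fails (!fog || navy)
  T T F F  ✗ fails (calm)
  T T F T  ✗ fails (calm)
  T T T F  ✗ fails (!calm || !cool)
  T T T T  ✗ fails (!calm || !cool)
1 of the 16 rows is a model.

1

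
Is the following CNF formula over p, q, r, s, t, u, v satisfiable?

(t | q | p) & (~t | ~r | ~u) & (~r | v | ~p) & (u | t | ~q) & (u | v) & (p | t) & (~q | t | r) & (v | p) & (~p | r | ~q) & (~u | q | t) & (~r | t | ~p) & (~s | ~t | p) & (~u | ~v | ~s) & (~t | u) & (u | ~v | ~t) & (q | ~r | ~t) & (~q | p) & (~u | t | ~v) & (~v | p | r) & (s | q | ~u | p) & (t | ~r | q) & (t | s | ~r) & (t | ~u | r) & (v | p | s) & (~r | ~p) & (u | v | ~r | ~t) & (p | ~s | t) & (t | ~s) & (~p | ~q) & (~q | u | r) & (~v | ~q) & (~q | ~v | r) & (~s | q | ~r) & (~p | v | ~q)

Yes, satisfiable

Case u = 1:
Case t = 1:
(~r) alone gives r = 0.
Case v = 0:
(p) alone gives p = 1.
(~q) alone gives q = 0.
No clause remains; s is free.
A satisfying assignment: p: 1, q: 0, r: 0, s: 0, t: 1, u: 1, v: 0.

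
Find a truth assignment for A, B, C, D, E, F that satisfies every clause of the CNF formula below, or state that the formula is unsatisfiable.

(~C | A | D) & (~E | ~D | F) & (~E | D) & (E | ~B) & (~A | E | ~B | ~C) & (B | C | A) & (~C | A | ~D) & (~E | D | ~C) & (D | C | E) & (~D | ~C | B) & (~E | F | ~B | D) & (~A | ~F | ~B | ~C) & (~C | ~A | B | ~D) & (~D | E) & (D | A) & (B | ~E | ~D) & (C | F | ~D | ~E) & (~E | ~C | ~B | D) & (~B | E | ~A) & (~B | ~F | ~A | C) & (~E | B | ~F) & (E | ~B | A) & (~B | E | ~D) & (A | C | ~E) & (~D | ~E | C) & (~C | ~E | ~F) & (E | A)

Suppose E = 0.
The clause (~B) is unit, so B = 0.
The clause (~D) is unit, so D = 0.
The clause (C) is unit, so C = 1.
The clause (A) is unit, so A = 1.
No clause remains; F is free.

A: 1, B: 0, C: 1, D: 0, E: 0, F: 1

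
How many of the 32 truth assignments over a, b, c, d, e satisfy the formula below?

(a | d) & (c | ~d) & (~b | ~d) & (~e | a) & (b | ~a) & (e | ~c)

3

There are 2^5 = 32 truth assignments over (a, b, c, d, e).
Split on c. With c = 1, the clauses containing c are satisfied and ~c drops from the rest; 1 of the 2^4 = 16 assignments to the other variables satisfy what remains.
With c = 0, by the same count on the reduced clause set, 2 assignments work.
(One model: a=T, b=T, c=F, d=F, e=F.)
Total: 1 + 2 = 3.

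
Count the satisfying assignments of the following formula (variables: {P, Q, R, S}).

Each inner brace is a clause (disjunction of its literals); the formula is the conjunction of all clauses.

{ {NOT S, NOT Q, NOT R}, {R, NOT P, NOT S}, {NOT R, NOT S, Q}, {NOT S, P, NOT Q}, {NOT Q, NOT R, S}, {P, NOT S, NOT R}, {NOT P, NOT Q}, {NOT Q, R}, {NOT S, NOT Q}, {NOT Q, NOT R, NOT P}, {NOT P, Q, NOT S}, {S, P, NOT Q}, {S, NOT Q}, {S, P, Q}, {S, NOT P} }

There are 2^4 = 16 truth assignments over (P, Q, R, S).
Check each against the 15 clauses (columns in the order P, Q, R, S):
  F F F F  ✗ fails (S OR P OR Q)
  F F F T  ✓ satisfies all
  F F T F  ✗ fails (S OR P OR Q)
  F F T T  ✗ fails (NOT R OR NOT S OR Q)
  F T F F  ✗ fails (NOT Q OR R)
  F T F T  ✗ fails (NOT S OR P OR NOT Q)
  F T T F  ✗ fails (NOT Q OR NOT R OR S)
  F T T T  ✗ fails (NOT S OR NOT Q OR NOT R)
  T F F F  ✗ fails (S OR NOT P)
  T F F T  ✗ fails (R OR NOT P OR NOT S)
  T F T F  ✗ fails (S OR NOT P)
  T F T T  ✗ fails (NOT R OR NOT S OR Q)
  T T F F  ✗ fails (NOT P OR NOT Q)
  T T F T  ✗ fails (R OR NOT P OR NOT S)
  T T T F  ✗ fails (NOT Q OR NOT R OR S)
  T T T T  ✗ fails (NOT S OR NOT Q OR NOT R)
1 of the 16 rows is a model.

1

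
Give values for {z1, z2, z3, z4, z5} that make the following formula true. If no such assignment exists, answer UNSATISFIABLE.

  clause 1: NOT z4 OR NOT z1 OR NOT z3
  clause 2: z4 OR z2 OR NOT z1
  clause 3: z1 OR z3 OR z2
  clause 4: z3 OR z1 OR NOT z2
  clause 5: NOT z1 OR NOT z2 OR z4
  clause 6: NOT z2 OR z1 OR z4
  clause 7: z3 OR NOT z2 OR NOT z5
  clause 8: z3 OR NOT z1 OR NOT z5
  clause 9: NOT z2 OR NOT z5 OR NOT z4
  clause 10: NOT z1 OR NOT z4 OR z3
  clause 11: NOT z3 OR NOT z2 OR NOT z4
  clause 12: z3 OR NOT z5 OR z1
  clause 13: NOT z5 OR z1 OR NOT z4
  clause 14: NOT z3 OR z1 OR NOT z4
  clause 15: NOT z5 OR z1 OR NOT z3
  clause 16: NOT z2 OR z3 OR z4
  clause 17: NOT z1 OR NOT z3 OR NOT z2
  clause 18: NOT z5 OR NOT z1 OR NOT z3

Try z4 = false.
Try z2 = false.
From the singleton clause (NOT z1), z1 = false.
From the singleton clause (z3), z3 = true.
From the singleton clause (NOT z5), z5 = false.
Every clause now holds.

z1=false,  z2=false,  z3=true,  z4=false,  z5=false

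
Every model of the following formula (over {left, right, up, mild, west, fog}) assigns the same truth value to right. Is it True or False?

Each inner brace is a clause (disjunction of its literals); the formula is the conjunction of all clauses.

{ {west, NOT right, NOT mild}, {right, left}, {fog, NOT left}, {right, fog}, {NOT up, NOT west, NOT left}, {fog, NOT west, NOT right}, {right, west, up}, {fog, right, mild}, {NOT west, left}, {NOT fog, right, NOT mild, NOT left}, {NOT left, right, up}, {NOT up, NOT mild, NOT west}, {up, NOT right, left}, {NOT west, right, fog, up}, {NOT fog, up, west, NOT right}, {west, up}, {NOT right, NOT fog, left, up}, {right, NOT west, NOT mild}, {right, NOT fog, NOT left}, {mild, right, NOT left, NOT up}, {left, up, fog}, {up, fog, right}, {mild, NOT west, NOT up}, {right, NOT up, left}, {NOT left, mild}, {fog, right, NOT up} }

Suppose right = false.
The clause (left) is unit, so left = true.
The clause (fog) is unit, so fog = true.
But (NOT fog) is also a unit clause — contradiction.
So every satisfying assignment has right = True.

True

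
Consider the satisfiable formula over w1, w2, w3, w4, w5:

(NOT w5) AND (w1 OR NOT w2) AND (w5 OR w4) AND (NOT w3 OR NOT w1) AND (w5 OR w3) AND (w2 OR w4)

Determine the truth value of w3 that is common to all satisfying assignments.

Suppose w3 = false.
Unit clause (NOT w5) forces w5 = false.
Now (w5) is unsatisfied and unit — conflict.
So every satisfying assignment has w3 = True.

True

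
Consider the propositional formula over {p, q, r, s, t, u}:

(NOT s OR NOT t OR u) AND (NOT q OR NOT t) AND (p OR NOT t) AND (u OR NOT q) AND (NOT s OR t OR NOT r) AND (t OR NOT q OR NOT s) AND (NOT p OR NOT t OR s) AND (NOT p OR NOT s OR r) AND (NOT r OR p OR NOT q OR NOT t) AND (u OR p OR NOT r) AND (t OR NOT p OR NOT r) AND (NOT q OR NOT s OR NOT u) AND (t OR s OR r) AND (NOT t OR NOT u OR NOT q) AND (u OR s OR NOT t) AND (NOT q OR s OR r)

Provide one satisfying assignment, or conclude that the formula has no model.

Suppose q = true.
Unit clause (NOT t) forces t = false.
Unit clause (u) forces u = true.
Unit clause (NOT s) forces s = false.
Unit clause (r) forces r = true.
Unit clause (NOT p) forces p = false.
This assignment satisfies each clause.

p ↦ false,  q ↦ true,  r ↦ true,  s ↦ false,  t ↦ false,  u ↦ true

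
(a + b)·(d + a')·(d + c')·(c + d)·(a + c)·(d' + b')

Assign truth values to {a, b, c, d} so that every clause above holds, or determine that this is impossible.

a=1,  b=0,  c=0,  d=1

Branch on a: set a = 1.
Unit clause (d) forces d = 1.
Unit clause (b') forces b = 0.
Every clause is now satisfied; c is unconstrained.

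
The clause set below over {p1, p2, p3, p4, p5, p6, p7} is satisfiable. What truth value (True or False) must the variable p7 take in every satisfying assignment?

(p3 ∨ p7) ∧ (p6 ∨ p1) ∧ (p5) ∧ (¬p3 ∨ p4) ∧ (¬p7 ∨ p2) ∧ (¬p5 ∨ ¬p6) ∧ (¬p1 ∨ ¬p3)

Suppose p7 = False.
The clause (p3) is unit, so p3 = True.
The clause (p5) is unit, so p5 = True.
The clause (p4) is unit, so p4 = True.
The clause (¬p6) is unit, so p6 = False.
The clause (p1) is unit, so p1 = True.
Now (¬p1) is unsatisfied and unit — conflict.
So every satisfying assignment has p7 = True.

True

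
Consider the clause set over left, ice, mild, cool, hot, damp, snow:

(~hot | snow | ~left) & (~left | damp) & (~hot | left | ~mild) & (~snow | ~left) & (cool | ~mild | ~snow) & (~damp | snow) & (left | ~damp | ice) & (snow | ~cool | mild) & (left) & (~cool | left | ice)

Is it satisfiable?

Unsatisfiable

(left) alone gives left = 1.
(damp) alone gives damp = 1.
(~snow) alone gives snow = 0.
But (snow) is also a unit clause — contradiction.
No assignment satisfies every clause.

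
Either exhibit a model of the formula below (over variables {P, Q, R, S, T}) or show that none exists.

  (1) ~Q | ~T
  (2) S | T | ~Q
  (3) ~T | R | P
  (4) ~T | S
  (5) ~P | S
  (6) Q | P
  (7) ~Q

Unit clause (~Q) forces Q = 0.
Unit clause (P) forces P = 1.
Unit clause (S) forces S = 1.
No clause remains; R, T are free.

P: 1, Q: 0, R: 1, S: 1, T: 0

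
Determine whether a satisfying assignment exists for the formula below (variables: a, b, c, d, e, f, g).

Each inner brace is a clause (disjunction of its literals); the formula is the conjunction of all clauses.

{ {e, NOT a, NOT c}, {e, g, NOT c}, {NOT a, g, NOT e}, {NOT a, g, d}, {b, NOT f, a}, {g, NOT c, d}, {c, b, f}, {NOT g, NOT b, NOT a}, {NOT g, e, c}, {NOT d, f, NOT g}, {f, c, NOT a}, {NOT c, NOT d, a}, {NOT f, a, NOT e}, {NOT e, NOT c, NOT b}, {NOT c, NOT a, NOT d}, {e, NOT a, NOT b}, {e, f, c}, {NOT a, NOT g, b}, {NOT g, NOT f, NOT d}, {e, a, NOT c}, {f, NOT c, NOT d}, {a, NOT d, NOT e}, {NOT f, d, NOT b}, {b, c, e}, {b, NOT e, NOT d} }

Suppose e = true.
Suppose a = false.
The clause (NOT f) is unit, so f = false.
The clause (NOT d) is unit, so d = false.
Suppose g = true.
Suppose c = true.
The clause (NOT b) is unit, so b = false.
Every clause now holds.
A satisfying assignment: a ↦ false, b ↦ false, c ↦ true, d ↦ false, e ↦ true, f ↦ false, g ↦ true.

Satisfiable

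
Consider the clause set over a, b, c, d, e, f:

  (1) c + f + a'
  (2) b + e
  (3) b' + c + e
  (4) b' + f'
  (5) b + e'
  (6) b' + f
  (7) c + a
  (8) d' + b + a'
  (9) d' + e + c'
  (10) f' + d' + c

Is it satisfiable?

Branch on b: set b = 1.
(f') alone gives f = 0.
But (f) is also a unit clause — contradiction.
So b must be the other value — set b = 0.
(e) alone gives e = 1.
But (e') is also a unit clause — contradiction.
Both values of b lead to a conflict.
No assignment satisfies every clause.

Unsatisfiable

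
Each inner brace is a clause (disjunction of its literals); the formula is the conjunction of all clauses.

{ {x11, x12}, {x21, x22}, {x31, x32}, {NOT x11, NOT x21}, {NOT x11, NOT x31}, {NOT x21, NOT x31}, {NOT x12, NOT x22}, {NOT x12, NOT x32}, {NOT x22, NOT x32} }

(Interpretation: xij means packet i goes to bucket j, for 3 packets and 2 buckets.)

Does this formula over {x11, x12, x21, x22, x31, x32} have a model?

Branch on x11: set x11 = true.
(NOT x21) alone gives x21 = false.
(x22) alone gives x22 = true.
(NOT x31) alone gives x31 = false.
(x32) alone gives x32 = true.
Now (NOT x32) is unsatisfied and unit — conflict.
That branch fails; take x11 = false instead.
(x12) alone gives x12 = true.
(NOT x22) alone gives x22 = false.
(x21) alone gives x21 = true.
(NOT x31) alone gives x31 = false.
(x32) alone gives x32 = true.
Now (NOT x32) is unsatisfied and unit — conflict.
Neither x11 = true nor x11 = false works.
No assignment satisfies every clause.

Unsatisfiable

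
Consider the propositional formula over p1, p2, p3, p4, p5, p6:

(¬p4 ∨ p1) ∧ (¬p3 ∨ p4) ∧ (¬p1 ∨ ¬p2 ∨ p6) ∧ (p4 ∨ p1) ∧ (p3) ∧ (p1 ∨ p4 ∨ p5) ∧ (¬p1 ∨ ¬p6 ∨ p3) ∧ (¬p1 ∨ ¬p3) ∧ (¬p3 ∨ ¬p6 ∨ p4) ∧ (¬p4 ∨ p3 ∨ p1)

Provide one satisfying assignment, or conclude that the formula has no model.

UNSATISFIABLE

(p3) alone gives p3 = True.
(p4) alone gives p4 = True.
(p1) alone gives p1 = True.
That conflicts with the unit clause (¬p1).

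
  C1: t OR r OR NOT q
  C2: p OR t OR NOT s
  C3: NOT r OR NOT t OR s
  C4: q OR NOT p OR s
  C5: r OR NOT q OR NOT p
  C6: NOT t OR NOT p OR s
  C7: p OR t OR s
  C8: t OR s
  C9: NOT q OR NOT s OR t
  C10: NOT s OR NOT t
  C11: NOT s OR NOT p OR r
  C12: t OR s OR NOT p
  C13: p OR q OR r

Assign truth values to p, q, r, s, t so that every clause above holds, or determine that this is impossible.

Try t = false.
Unit clause (s) forces s = true.
Unit clause (p) forces p = true.
Unit clause (NOT q) forces q = false.
Unit clause (r) forces r = true.
This assignment satisfies each clause.

p: true,  q: false,  r: true,  s: true,  t: false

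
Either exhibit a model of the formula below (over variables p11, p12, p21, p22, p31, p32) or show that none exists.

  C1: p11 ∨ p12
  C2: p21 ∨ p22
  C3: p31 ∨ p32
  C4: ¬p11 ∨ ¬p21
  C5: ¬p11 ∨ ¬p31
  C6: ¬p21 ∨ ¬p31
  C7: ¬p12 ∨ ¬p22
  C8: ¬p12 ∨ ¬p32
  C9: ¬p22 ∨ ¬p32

UNSATISFIABLE

Branch on p11: set p11 = True.
The clause (¬p21) is unit, so p21 = False.
The clause (p22) is unit, so p22 = True.
The clause (¬p31) is unit, so p31 = False.
The clause (p32) is unit, so p32 = True.
That conflicts with the unit clause (¬p32).
Undo p11 and try p11 = False.
The clause (p12) is unit, so p12 = True.
The clause (¬p22) is unit, so p22 = False.
The clause (p21) is unit, so p21 = True.
The clause (¬p31) is unit, so p31 = False.
The clause (p32) is unit, so p32 = True.
That conflicts with the unit clause (¬p32).
Both values of p11 lead to a conflict.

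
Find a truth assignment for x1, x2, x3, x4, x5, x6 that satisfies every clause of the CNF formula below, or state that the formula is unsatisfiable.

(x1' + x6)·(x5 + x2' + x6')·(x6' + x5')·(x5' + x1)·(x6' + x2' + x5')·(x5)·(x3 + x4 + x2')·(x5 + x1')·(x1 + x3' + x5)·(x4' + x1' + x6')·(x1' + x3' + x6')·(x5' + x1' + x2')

The clause (x5) is unit, so x5 = 1.
The clause (x6') is unit, so x6 = 0.
The clause (x1') is unit, so x1 = 0.
Now (x1) is unsatisfied and unit — conflict.

UNSATISFIABLE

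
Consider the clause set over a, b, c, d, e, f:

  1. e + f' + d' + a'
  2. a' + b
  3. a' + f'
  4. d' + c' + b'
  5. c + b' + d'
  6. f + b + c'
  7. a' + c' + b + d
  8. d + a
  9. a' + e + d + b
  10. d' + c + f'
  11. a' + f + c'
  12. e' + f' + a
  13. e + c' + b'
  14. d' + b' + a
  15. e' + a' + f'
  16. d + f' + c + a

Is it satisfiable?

Suppose a = 0.
The clause (d) is unit, so d = 1.
The clause (b') is unit, so b = 0.
Suppose f = 1.
The clause (c) is unit, so c = 1.
The clause (e') is unit, so e = 0.
Every clause now holds.
A satisfying assignment: a: 0,  b: 0,  c: 1,  d: 1,  e: 0,  f: 1.

Satisfiable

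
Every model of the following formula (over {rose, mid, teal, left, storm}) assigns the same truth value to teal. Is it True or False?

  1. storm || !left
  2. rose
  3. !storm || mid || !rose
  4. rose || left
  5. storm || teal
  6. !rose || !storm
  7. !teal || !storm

True

Suppose teal = false.
(rose) alone gives rose = true.
(storm) alone gives storm = true.
Now (!storm) is unsatisfied and unit — conflict.
So every satisfying assignment has teal = True.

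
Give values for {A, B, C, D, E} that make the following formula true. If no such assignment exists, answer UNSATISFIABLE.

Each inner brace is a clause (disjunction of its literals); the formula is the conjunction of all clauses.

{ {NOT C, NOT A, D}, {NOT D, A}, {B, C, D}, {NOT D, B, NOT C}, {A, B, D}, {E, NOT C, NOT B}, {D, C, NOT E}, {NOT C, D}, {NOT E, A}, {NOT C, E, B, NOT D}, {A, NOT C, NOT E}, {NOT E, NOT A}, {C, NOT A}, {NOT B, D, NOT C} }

A ↦ false; B ↦ true; C ↦ false; D ↦ false; E ↦ false

Try D = false.
The clause (NOT C) is unit, so C = false.
The clause (B) is unit, so B = true.
The clause (NOT E) is unit, so E = false.
The clause (NOT A) is unit, so A = false.
All clauses are satisfied.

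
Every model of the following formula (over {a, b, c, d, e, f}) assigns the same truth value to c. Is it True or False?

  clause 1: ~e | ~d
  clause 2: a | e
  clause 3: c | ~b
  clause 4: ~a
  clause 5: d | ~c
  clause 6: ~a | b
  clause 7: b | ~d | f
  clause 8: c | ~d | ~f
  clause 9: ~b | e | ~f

False

Suppose c = 1.
(~a) alone gives a = 0.
(e) alone gives e = 1.
(~d) alone gives d = 0.
Now (d) is unsatisfied and unit — conflict.
So every satisfying assignment has c = False.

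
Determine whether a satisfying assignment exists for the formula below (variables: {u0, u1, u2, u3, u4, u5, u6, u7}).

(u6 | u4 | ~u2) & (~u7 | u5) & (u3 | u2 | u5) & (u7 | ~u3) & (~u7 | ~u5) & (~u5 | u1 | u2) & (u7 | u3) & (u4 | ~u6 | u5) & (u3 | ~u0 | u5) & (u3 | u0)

Suppose u7 = 0.
Unit clause (~u3) forces u3 = 0.
But (u3) is also a unit clause — contradiction.
Undo u7 and try u7 = 1.
Unit clause (u5) forces u5 = 1.
But (~u5) is also a unit clause — contradiction.
Neither u7 = 1 nor u7 = 0 works.
No assignment satisfies every clause.

Unsatisfiable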